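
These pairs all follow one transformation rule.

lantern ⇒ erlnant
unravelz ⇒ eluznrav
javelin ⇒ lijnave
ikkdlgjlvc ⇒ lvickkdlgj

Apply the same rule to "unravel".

veulnra

Rule — swap the first and last characters, then move the last 3 characters to the front (rotate right by 3).
On "unravel": the first step gives "lnraveu", and the second then gives "veulnra".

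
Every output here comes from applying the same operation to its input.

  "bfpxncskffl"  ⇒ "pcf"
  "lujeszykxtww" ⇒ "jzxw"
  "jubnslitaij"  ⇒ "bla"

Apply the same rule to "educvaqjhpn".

In each case the input is transformed by: keep one character in every 3, starting at position 3 (positions 3rd, 6th, 9th, ...).
"educvaqjhpn" → "uah".

uah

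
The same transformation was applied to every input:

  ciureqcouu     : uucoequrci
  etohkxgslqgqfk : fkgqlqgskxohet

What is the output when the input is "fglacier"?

ercilafg

Looking at the pairs, the operation is to reverse the string, then swap each adjacent pair of characters (1↔2, 3↔4, ...).
Applying both steps to "fglacier": "reicalgf", then "ercilafg".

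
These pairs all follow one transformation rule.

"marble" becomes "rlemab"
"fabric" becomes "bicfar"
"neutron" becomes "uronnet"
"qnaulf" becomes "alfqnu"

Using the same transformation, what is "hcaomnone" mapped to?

What's happening: move the first 3 characters to the end (rotate left by 3), then swap the first and last characters.
For "hcaomnone", step one produces "omnonehca"; step two turns that into "amnonehco".

amnonehco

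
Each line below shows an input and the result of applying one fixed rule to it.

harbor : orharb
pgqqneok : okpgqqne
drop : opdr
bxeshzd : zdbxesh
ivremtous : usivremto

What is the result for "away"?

ayaw

The rule is to move the last 2 characters to the front (rotate right by 2).
On "away" that produces "ayaw".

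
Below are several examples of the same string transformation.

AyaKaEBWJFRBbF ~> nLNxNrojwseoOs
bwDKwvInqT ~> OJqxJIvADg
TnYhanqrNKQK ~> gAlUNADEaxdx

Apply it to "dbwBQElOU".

What's happening: flip the case of every letter, then shift every letter 13 places forward in the alphabet (wrapping around) — i.e. ROT13.
Applying both steps to "dbwBQElOU": "DBWbqeLou", then "QOJodrYbh".

QOJodrYbh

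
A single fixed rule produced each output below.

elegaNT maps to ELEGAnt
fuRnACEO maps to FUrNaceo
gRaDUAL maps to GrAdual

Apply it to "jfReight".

JFrEIGHT

The pattern: flip the case of every letter.
"jfReight" → "JFrEIGHT".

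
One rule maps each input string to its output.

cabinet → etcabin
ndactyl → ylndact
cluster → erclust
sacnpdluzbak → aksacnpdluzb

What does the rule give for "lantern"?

rnlante

The rule is to move the last 2 characters to the front (rotate right by 2).
For "lantern" the result is "rnlante".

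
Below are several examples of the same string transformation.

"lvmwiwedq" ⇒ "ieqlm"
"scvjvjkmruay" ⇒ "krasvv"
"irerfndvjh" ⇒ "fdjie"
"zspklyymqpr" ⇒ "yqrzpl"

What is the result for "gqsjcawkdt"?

What's happening: keep every other character starting from the first (positions 1st, 3rd, 5th, ...), then move the last 3 characters to the front (rotate right by 3).
"gqsjcawkdt" → "gscwd" → "cwdgs".

cwdgs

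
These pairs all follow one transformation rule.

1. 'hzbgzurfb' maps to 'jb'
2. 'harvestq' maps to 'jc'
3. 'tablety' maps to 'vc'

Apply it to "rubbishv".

tw

The transformation: shift every letter 2 places forward in the alphabet (wrapping around), then keep only the first 2 characters.
On "rubbishv": the first step gives "twddkujx", and the second then gives "tw".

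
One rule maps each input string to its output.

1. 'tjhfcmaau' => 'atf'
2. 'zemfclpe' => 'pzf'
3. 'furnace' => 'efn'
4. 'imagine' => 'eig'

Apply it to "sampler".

What's happening: keep one character in every 3, starting at position 1 (positions 1st, 4th, 7th, ...), then move the last character to the front.
Working it through for "sampler": intermediate "spr", final "rsp".

rsp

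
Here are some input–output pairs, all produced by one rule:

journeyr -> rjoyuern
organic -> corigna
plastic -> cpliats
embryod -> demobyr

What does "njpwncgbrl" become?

Looking at the pairs, the operation is to swap the first and last characters, then take characters alternately from the front and the back (1st, last, 2nd, 2nd-last, ...).
"njpwncgbrl" → "lnjrpbwgnc".

lnjrpbwgnc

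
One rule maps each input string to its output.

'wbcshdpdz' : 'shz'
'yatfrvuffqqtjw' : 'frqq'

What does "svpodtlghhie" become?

odhi

Each output is the input with this applied: swap each adjacent pair of characters (1↔2, 3↔4, ...), then keep one character in every 3, starting at position 3 (positions 3rd, 6th, 9th, ...).
Applying both steps to "svpodtlghhie": "vsoptdglhhei", then "odhi".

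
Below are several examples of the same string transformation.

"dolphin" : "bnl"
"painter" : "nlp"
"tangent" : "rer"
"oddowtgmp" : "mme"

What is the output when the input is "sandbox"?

The transformation: shift every letter 2 places backward in the alphabet (wrapping around), then keep one character in every 3, starting at position 1 (positions 1st, 4th, 7th, ...).
For "sandbox", step one produces "qylbzmv"; step two turns that into "qbv".

qbv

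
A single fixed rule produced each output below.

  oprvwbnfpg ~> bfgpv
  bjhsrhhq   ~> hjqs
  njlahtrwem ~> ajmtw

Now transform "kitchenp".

In each case the input is transformed by: keep every other character starting from the second (positions 2nd, 4th, 6th, ...), then sort the characters into alphabetical order.
Working it through for "kitchenp": intermediate "icep", final "ceip".

ceip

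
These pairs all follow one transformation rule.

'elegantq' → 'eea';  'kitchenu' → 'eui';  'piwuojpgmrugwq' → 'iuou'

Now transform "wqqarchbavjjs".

The transformation: move the last 3 characters to the front (rotate right by 3), then keep only the vowels.
For "wqqarchbavjjs", step one produces "jjswqqarchbav"; step two turns that into "aa".

aa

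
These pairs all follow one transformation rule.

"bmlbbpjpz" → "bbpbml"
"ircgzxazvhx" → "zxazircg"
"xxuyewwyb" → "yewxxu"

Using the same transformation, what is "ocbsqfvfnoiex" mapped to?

fvfnoocbsq

Looking at the pairs, the operation is to delete the last 3 characters, then swap the front and back halves of the string.
On "ocbsqfvfnoiex": the first step gives "ocbsqfvfno", and the second then gives "fvfnoocbsq".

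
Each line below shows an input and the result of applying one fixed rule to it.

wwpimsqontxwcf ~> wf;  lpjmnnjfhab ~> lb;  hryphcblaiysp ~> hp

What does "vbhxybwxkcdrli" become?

What's happening: take characters alternately from the front and the back (1st, last, 2nd, 2nd-last, ...), then keep only the first 2 characters.
"vbhxybwxkcdrli" → "vi".

vi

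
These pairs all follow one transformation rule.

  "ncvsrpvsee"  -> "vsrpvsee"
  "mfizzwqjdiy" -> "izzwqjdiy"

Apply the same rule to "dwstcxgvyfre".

stcxgvyfre

In each case the input is transformed by: delete the first 2 characters.
So "dwstcxgvyfre" becomes "stcxgvyfre".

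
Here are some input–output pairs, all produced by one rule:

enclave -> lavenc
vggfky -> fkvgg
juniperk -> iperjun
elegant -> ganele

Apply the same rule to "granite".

nitgra

Each output is the input with this applied: delete the last character, then move the first 3 characters to the end (rotate left by 3).
"granite" → "granit" → "nitgra".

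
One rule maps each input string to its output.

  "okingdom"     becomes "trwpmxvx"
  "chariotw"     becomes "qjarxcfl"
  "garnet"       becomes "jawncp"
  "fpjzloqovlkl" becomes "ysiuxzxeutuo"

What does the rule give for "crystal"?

The transformation: move the first character to the end, then shift every letter 9 places forward in the alphabet (wrapping around).
Applying both steps to "crystal": "rystalc", then "ahbcjul".

ahbcjul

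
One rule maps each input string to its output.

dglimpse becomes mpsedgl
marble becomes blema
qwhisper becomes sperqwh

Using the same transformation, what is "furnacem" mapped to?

The rule is to swap the front and back halves of the string, then delete the last character.
Starting from "furnacem": after the first operation, "acemfurn"; after the second, "acemfur".
(Check on "dglimpse": → "mpsedgli" → "mpsedgl" ✓)

acemfur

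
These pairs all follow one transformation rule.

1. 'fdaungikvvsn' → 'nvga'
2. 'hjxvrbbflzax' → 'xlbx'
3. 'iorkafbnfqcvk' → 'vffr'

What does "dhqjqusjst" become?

suq

The rule is to keep one character in every 3, starting at position 3 (positions 3rd, 6th, 9th, ...), then reverse the string.
For "dhqjqusjst", step one produces "qus"; step two turns that into "suq".
(Check on "hjxvrbbflzax": → "xblx" → "xlbx" ✓)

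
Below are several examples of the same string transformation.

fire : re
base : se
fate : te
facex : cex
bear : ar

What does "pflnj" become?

The rule is to delete the first 2 characters.
Doing the same to "pflnj": "lnj".

lnj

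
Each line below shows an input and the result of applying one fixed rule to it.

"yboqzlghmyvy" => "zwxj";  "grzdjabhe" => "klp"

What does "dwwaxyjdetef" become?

The rule is to shift every letter 11 places forward in the alphabet (wrapping around), then keep one character in every 3, starting at position 3 (positions 3rd, 6th, 9th, ...).
For "dwwaxyjdetef", step one produces "ohhlijuopepq"; step two turns that into "hjpq".

hjpq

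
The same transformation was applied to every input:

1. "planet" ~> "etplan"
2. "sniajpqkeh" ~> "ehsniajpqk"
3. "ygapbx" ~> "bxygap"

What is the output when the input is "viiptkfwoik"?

ikviiptkfwo

The pattern: move the last 2 characters to the front (rotate right by 2).
On "viiptkfwoik" that produces "ikviiptkfwo".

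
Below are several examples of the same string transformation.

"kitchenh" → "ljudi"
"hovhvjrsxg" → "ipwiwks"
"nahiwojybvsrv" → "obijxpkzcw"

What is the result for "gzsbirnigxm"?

hatcjsoj

What's happening: shift every letter 1 place forward in the alphabet (wrapping around), then delete the last 3 characters.
"gzsbirnigxm" → "hatcjsojhyn" → "hatcjsoj".
(Check on "hovhvjrsxg": → "ipwiwkstyh" → "ipwiwks" ✓)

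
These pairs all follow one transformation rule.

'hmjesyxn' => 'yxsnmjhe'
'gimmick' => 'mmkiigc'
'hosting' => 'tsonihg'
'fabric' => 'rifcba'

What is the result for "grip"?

The pattern: sort the characters into reverse alphabetical order.
"grip" → "rpig".

rpig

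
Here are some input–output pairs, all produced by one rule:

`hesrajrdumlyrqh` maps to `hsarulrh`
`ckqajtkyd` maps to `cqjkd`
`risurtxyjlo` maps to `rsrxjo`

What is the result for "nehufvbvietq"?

Rule — keep every other character starting from the first (positions 1st, 3rd, 5th, ...).
Doing the same to "nehufvbvietq": "nhfbit".

nhfbit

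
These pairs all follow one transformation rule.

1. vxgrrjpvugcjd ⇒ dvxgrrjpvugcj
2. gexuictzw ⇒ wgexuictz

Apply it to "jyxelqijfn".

njyxelqijf

What's happening: move the last character to the front.
Applying that to "jyxelqijfn" gives "njyxelqijf".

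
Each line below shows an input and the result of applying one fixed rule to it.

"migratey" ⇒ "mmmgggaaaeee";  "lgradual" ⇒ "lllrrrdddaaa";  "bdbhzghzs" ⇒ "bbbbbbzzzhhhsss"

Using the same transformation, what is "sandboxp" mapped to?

What's happening: keep every other character starting from the first (positions 1st, 3rd, 5th, ...), then repeat every character 3 times.
"sandboxp" → "snbx" → "sssnnnbbbxxx".
(Check on "migratey": → "mgae" → "mmmgggaaaeee" ✓)

sssnnnbbbxxx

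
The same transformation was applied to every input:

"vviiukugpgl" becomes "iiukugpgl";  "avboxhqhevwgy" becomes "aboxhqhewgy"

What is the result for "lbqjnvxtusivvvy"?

What's happening: remove every "v".
So "lbqjnvxtusivvvy" becomes "lbqjnxtusiy".

lbqjnxtusiy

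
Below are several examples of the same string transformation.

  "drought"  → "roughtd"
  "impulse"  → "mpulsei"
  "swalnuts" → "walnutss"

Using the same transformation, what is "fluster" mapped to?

lusterf

The rule is to move the first character to the end.
On "fluster" that produces "lusterf".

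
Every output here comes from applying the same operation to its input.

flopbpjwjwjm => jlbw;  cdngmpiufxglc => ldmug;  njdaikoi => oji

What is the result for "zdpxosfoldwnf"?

ndoow

Each output is the input with this applied: move the last 2 characters to the front (rotate right by 2), then keep one character in every 3, starting at position 1 (positions 1st, 4th, 7th, ...).
Working it through for "zdpxosfoldwnf": intermediate "nfzdpxosfoldw", final "ndoow".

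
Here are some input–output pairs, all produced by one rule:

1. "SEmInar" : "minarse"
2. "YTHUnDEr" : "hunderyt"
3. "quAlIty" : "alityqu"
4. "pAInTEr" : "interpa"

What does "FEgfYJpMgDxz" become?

gfyjpmgdxzfe

Each output is the input with this applied: move the first 2 characters to the end (rotate left by 2), then convert every letter to lowercase.
"FEgfYJpMgDxz" → "gfYJpMgDxzFE" → "gfyjpmgdxzfe".
(Check on "quAlIty": → "AlItyqu" → "alityqu" ✓)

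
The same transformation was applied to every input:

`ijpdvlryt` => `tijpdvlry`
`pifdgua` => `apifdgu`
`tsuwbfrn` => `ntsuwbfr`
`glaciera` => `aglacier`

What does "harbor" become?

The pattern: move the last character to the front.
On "harbor" that produces "rharbo".

rharbo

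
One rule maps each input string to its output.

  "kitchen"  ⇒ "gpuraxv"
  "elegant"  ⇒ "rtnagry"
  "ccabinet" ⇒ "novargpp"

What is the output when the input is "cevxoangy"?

ikbnatlpr

Rule — shift every letter 13 places forward in the alphabet (wrapping around) — i.e. ROT13, then move the first 2 characters to the end (rotate left by 2).
"cevxoangy" → "ikbnatlpr".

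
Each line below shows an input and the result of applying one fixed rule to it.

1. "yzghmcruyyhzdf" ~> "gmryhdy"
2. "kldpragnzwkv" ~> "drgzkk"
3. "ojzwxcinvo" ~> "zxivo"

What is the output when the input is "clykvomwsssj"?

yvmssc

Looking at the pairs, the operation is to keep every other character starting from the first (positions 1st, 3rd, 5th, ...), then move the first character to the end.
Working it through for "clykvomwsssj": intermediate "cyvmss", final "yvmssc".
(Check on "yzghmcruyyhzdf": → "ygmryhd" → "gmryhdy" ✓)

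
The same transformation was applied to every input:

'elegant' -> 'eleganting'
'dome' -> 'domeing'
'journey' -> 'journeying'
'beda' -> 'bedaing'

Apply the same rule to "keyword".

Rule — append "ing".
Applying that to "keyword" gives "keywording".

keywording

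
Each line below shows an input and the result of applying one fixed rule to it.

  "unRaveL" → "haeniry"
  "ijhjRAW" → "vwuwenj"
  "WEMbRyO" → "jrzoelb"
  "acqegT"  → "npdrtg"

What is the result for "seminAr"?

frzvane

The rule is to shift every letter 13 places forward in the alphabet (wrapping around) — i.e. ROT13, then convert every letter to lowercase.
Working it through for "seminAr": intermediate "frzvaNe", final "frzvane".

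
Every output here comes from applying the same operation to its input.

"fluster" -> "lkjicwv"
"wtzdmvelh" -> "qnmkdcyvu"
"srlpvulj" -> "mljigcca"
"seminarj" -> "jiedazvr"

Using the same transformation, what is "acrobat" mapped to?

The pattern: sort the characters into reverse alphabetical order, then shift every letter 9 places backward in the alphabet (wrapping around).
"acrobat" → "trocbaa" → "kiftsrr".

kiftsrr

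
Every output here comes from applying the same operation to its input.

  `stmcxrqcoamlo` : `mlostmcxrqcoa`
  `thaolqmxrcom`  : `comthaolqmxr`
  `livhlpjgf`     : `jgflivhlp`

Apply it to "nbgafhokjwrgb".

In each case the input is transformed by: move the last 3 characters to the front (rotate right by 3).
Doing the same to "nbgafhokjwrgb": "rgbnbgafhokjw".

rgbnbgafhokjw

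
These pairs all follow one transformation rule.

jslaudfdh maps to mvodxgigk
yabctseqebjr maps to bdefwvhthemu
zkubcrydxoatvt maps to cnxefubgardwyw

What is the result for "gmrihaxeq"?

The pattern: shift every letter 3 places forward in the alphabet (wrapping around).
Doing the same to "gmrihaxeq": "jpulkdaht".

jpulkdaht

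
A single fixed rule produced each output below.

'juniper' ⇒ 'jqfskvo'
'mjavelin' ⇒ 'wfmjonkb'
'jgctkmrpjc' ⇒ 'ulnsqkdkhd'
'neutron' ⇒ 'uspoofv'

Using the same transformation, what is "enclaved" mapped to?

In each case the input is transformed by: move the first 3 characters to the end (rotate left by 3), then shift every letter 1 place forward in the alphabet (wrapping around).
So "enclaved" becomes "mbwfefod".

mbwfefod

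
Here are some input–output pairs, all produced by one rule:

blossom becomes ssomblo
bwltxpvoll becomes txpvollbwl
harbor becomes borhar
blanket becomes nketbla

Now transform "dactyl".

tyldac

Each output is the input with this applied: move the first 3 characters to the end (rotate left by 3).
"dactyl" → "tyldac".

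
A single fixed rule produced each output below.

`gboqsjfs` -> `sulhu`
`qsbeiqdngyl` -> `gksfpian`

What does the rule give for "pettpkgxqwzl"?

vrmizsybn

Rule — shift every letter 2 places forward in the alphabet (wrapping around), then delete the first 3 characters.
Applying both steps to "pettpkgxqwzl": "rgvvrmizsybn", then "vrmizsybn".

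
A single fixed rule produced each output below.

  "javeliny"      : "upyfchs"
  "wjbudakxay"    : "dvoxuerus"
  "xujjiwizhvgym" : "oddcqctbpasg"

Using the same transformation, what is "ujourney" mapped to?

diolhys

Rule — delete the first character, then shift every letter 6 places backward in the alphabet (wrapping around).
"ujourney" → "journey" → "diolhys".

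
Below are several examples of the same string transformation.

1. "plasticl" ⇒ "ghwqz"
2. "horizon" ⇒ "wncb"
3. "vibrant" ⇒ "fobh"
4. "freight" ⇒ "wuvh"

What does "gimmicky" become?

The transformation: delete the first 3 characters, then shift every letter 12 places backward in the alphabet (wrapping around).
Starting from "gimmicky": after the first operation, "micky"; after the second, "awqym".

awqym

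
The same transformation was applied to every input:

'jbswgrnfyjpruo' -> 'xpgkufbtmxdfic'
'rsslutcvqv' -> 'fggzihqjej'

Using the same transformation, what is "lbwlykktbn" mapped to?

zpkzmyyhpb

Rule — shift every letter 12 places backward in the alphabet (wrapping around).
Doing the same to "lbwlykktbn": "zpkzmyyhpb".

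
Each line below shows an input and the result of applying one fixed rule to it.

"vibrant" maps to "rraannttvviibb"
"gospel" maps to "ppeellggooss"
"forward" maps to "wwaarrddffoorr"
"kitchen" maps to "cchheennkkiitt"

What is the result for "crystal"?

ssttaallccrryy

In each case the input is transformed by: move the first 3 characters to the end (rotate left by 3), then double every character.
Applying that to "crystal" gives "ssttaallccrryy".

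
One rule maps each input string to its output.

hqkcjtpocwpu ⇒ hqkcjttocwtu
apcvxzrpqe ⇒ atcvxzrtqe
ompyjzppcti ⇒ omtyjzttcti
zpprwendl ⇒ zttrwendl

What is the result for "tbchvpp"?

tbchvtt

Looking at the pairs, the operation is to replace every "p" with "t".
For "tbchvpp" the result is "tbchvtt".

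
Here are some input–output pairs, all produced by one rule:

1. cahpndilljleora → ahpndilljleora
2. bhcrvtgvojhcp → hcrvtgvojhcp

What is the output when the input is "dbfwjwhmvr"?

bfwjwhmvr

Rule — delete the first character.
"dbfwjwhmvr" → "bfwjwhmvr".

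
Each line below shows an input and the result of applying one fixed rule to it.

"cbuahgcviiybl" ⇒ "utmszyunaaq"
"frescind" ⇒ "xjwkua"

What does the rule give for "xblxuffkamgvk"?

ptdpmxxcsey

The rule is to shift every letter 8 places backward in the alphabet (wrapping around), then delete the last 2 characters.
Working it through for "xblxuffkamgvk": intermediate "ptdpmxxcseync", final "ptdpmxxcsey".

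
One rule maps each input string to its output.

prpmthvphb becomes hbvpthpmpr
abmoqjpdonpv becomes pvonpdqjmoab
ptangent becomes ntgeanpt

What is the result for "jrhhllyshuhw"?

The pattern: swap each adjacent pair of characters (1↔2, 3↔4, ...), then reverse the string.
On "jrhhllyshuhw": the first step gives "rjhhllsyuhwh", and the second then gives "hwhuysllhhjr".
(Check on "prpmthvphb": → "rpmphtpvbh" → "hbvpthpmpr" ✓)

hwhuysllhhjr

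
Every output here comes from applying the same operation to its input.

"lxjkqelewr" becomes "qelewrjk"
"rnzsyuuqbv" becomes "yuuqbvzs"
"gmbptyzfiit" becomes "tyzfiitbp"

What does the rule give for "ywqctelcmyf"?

The pattern: delete the first 2 characters, then move the first 2 characters to the end (rotate left by 2).
Applying both steps to "ywqctelcmyf": "qctelcmyf", then "telcmyfqc".

telcmyfqc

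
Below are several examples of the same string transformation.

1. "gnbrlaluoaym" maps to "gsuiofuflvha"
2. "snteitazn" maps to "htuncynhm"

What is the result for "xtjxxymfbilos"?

mifcvzgsrrdnr

Looking at the pairs, the operation is to shift every letter 6 places backward in the alphabet (wrapping around), then reverse the string.
Starting from "xtjxxymfbilos": after the first operation, "rndrrsgzvcfim"; after the second, "mifcvzgsrrdnr".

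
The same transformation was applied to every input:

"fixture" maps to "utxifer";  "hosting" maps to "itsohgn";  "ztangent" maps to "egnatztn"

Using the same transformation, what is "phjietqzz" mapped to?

The rule is to move the last 2 characters to the front (rotate right by 2), then reverse the string.
On "phjietqzz": the first step gives "zzphjietq", and the second then gives "qteijhpzz".

qteijhpzz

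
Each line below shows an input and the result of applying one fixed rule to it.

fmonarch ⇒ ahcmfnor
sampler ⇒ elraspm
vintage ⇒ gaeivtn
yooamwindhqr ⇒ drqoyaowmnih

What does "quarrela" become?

raluqrae

The pattern: swap each adjacent pair of characters (1↔2, 3↔4, ...), then move the last 3 characters to the front (rotate right by 3).
Working it through for "quarrela": intermediate "uqraeral", final "raluqrae".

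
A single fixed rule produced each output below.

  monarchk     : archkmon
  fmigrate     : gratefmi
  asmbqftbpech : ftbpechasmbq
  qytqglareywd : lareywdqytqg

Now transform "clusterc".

stercclu

Looking at the pairs, the operation is to move the last character to the front, then swap the front and back halves of the string.
Applying both steps to "clusterc": "ccluster", then "stercclu".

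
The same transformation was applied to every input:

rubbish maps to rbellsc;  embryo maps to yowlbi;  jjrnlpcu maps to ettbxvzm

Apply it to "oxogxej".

tyhyqho

The transformation: shift every letter 10 places forward in the alphabet (wrapping around), then move the last character to the front.
Working it through for "oxogxej": intermediate "yhyqhot", final "tyhyqho".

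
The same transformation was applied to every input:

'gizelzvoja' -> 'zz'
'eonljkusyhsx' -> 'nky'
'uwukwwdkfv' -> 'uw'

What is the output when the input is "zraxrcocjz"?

Looking at the pairs, the operation is to keep one character in every 3, starting at position 3 (positions 3rd, 6th, 9th, ...), then delete the last character.
Starting from "zraxrcocjz": after the first operation, "acj"; after the second, "ac".

ac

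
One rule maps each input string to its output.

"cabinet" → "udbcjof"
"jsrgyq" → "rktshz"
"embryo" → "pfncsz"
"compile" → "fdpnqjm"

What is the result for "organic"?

dpshboj

In each case the input is transformed by: move the last character to the front, then shift every letter 1 place forward in the alphabet (wrapping around).
Applying both steps to "organic": "corgani", then "dpshboj".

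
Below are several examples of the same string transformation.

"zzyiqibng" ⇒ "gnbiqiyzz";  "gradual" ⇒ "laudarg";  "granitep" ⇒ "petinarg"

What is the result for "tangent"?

The pattern: reverse the string.
For "tangent" the result is "tnegnat".

tnegnat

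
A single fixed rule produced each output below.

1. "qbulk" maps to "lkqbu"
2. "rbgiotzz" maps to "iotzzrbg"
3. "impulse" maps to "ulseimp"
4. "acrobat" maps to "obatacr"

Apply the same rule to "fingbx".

gbxfin

Each output is the input with this applied: move the first 3 characters to the end (rotate left by 3).
So "fingbx" becomes "gbxfin".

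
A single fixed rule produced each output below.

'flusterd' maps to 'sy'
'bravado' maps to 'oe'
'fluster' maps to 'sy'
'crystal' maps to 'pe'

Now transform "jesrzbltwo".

In each case the input is transformed by: shift every letter 13 places forward in the alphabet (wrapping around) — i.e. ROT13, then keep only the first 2 characters.
Starting from "jesrzbltwo": after the first operation, "wrfemoygjb"; after the second, "wr".

wr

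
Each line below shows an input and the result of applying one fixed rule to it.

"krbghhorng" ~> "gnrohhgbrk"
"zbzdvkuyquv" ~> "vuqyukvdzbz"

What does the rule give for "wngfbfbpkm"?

Rule — reverse the string.
Applying that to "wngfbfbpkm" gives "mkpbfbfgnw".

mkpbfbfgnw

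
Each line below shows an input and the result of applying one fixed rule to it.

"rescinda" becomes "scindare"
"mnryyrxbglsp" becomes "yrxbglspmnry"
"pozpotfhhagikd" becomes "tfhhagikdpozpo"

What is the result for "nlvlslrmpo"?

What's happening: swap the front and back halves of the string, then move the last 2 characters to the front (rotate right by 2).
Working it through for "nlvlslrmpo": intermediate "lrmponlvls", final "lslrmponlv".

lslrmponlv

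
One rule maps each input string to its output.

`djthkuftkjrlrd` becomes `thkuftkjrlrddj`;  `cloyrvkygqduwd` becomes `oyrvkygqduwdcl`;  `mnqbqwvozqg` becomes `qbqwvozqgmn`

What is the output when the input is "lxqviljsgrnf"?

qviljsgrnflx

Each output is the input with this applied: move the first 2 characters to the end (rotate left by 2).
So "lxqviljsgrnf" becomes "qviljsgrnflx".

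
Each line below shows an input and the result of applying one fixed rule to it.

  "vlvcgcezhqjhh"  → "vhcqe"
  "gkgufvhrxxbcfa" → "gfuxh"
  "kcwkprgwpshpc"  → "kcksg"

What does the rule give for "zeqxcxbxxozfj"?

zjxob

What's happening: keep one character in every 3, starting at position 1 (positions 1st, 4th, 7th, ...), then take characters alternately from the front and the back (1st, last, 2nd, 2nd-last, ...).
For "zeqxcxbxxozfj", step one produces "zxboj"; step two turns that into "zjxob".
(Check on "vlvcgcezhqjhh": → "vceqh" → "vhcqe" ✓)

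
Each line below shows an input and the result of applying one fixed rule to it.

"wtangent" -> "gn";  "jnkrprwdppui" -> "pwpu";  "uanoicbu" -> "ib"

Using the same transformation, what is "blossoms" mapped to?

sm

Rule — delete the first 3 characters, then keep every other character starting from the second (positions 2nd, 4th, 6th, ...).
Working it through for "blossoms": intermediate "ssoms", final "sm".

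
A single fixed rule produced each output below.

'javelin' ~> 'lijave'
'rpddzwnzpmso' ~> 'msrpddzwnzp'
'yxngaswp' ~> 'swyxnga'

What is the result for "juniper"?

pejuni

Each output is the input with this applied: delete the last character, then move the last 2 characters to the front (rotate right by 2).
Starting from "juniper": after the first operation, "junipe"; after the second, "pejuni".
(Check on "javelin": → "javeli" → "lijave" ✓)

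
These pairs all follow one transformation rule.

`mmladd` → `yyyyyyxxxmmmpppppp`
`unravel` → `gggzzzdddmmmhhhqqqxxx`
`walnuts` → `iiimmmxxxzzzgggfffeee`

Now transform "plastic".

Each output is the input with this applied: repeat every character 3 times, then shift every letter 12 places forward in the alphabet (wrapping around).
Working it through for "plastic": intermediate "ppplllaaassstttiiiccc", final "bbbxxxmmmeeefffuuuooo".

bbbxxxmmmeeefffuuuooo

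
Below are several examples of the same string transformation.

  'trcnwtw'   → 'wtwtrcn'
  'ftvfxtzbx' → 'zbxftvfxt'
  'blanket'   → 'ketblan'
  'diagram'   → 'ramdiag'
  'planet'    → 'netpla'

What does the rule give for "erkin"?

kiner

Each output is the input with this applied: move the last 3 characters to the front (rotate right by 3).
On "erkin" that produces "kiner".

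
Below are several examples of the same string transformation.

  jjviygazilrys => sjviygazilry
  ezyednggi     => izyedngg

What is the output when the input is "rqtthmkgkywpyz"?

Looking at the pairs, the operation is to delete the first character, then move the last character to the front.
"rqtthmkgkywpyz" → "zqtthmkgkywpy".

zqtthmkgkywpy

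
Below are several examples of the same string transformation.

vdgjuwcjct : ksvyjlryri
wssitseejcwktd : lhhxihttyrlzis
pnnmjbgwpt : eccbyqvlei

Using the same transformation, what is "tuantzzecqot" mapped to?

ijpciootrfdi

The rule is to shift every letter 11 places backward in the alphabet (wrapping around).
"tuantzzecqot" → "ijpciootrfdi".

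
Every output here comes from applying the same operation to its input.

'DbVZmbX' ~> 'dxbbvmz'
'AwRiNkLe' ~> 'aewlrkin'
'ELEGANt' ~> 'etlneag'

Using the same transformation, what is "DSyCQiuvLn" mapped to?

dnslyvcuqi

In each case the input is transformed by: take characters alternately from the front and the back (1st, last, 2nd, 2nd-last, ...), then convert every letter to lowercase.
"DSyCQiuvLn" → "DnSLyvCuQi" → "dnslyvcuqi".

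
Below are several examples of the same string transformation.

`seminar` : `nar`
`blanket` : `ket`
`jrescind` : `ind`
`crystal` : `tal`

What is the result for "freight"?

ght

The pattern: keep only the last 3 characters.
"freight" → "ght".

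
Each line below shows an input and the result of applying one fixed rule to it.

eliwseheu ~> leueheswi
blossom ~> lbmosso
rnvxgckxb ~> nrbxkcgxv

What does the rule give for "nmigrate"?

Rule — move the first 2 characters to the end (rotate left by 2), then reverse the string.
"nmigrate" → "igratenm" → "mnetargi".
(Check on "blossom": → "ossombl" → "lbmosso" ✓)

mnetargi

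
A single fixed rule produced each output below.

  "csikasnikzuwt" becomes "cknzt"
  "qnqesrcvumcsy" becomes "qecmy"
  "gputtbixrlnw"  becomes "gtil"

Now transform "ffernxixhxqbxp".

The rule is to keep one character in every 3, starting at position 1 (positions 1st, 4th, 7th, ...).
On "ffernxixhxqbxp" that produces "frixx".

frixx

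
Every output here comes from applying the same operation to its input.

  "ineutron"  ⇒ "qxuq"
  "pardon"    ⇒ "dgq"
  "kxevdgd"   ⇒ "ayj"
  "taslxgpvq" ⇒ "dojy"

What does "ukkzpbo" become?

nce

The pattern: keep every other character starting from the second (positions 2nd, 4th, 6th, ...), then shift every letter 3 places forward in the alphabet (wrapping around).
Applying both steps to "ukkzpbo": "kzb", then "nce".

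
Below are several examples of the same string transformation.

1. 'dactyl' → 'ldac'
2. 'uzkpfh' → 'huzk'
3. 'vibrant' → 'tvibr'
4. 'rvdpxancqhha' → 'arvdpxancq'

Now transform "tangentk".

Looking at the pairs, the operation is to move the last 3 characters to the front (rotate right by 3), then delete the first 2 characters.
For "tangentk" the result is "ktange".

ktange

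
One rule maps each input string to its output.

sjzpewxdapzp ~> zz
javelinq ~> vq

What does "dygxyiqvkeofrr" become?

Each output is the input with this applied: sort the characters into reverse alphabetical order, then keep only the first 2 characters.
Starting from "dygxyiqvkeofrr": after the first operation, "yyxvrrqokigfed"; after the second, "yy".
(Check on "sjzpewxdapzp": → "zzxwspppjeda" → "zz" ✓)

yy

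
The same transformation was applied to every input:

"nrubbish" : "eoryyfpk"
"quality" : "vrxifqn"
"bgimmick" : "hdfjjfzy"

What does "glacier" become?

The rule is to shift every letter 3 places backward in the alphabet (wrapping around), then swap the first and last characters.
Starting from "glacier": after the first operation, "dixzfbo"; after the second, "oixzfbd".

oixzfbd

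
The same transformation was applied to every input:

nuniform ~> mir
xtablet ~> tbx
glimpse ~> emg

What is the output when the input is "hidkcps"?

What's happening: swap the first and last characters, then keep one character in every 3, starting at position 1 (positions 1st, 4th, 7th, ...).
Working it through for "hidkcps": intermediate "sidkcph", final "skh".

skh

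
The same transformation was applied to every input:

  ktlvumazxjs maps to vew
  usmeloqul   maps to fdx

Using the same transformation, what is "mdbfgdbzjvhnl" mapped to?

The transformation: shift every letter 11 places forward in the alphabet (wrapping around), then keep only the first 3 characters.
Applying that to "mdbfgdbzjvhnl" gives "xom".
(Check on "usmeloqul": → "fdxpwzbfw" → "fdx" ✓)

xom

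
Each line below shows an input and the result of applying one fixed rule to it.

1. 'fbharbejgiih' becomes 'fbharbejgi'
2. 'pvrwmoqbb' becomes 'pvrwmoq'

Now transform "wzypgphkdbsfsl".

Each output is the input with this applied: delete the last 2 characters.
"wzypgphkdbsfsl" → "wzypgphkdbsf".

wzypgphkdbsf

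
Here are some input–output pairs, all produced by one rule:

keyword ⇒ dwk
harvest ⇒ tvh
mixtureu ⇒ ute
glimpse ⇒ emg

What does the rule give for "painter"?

In each case the input is transformed by: swap the first and last characters, then keep one character in every 3, starting at position 1 (positions 1st, 4th, 7th, ...).
Applying both steps to "painter": "raintep", then "rnp".

rnp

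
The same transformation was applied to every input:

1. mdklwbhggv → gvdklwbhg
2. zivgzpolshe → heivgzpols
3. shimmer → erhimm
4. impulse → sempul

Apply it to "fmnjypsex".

exmnjyps

The transformation: delete the first character, then move the last 2 characters to the front (rotate right by 2).
For "fmnjypsex", step one produces "mnjypsex"; step two turns that into "exmnjyps".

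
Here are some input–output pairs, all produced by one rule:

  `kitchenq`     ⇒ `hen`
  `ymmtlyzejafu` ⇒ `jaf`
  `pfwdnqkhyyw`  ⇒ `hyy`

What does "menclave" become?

lav

Each output is the input with this applied: move the last character to the front, then keep only the last 3 characters.
On "menclave": the first step gives "emenclav", and the second then gives "lav".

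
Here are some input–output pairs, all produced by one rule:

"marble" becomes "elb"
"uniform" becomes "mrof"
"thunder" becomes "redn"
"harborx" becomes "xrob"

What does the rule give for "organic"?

cina

Each output is the input with this applied: reverse the string, then delete the last 3 characters.
Starting from "organic": after the first operation, "cinagro"; after the second, "cina".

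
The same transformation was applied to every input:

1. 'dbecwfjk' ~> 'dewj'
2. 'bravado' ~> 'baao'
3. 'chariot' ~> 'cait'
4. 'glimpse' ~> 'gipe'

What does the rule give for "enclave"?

ecae

In each case the input is transformed by: keep every other character starting from the first (positions 1st, 3rd, 5th, ...).
"enclave" → "ecae".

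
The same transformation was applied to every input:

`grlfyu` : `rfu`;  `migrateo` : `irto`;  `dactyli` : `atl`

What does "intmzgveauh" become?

nmgeu

Rule — keep every other character starting from the second (positions 2nd, 4th, 6th, ...).
"intmzgveauh" → "nmgeu".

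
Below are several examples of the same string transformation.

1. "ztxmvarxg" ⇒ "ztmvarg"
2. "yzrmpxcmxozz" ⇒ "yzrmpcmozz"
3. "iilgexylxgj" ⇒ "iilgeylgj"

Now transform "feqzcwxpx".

The rule is to remove every "x".
"feqzcwxpx" → "feqzcwp".

feqzcwp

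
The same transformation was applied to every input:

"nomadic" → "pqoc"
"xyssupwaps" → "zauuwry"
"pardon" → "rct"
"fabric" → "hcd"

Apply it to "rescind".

tgue

The pattern: delete the last 3 characters, then shift every letter 2 places forward in the alphabet (wrapping around).
On "rescind": the first step gives "resc", and the second then gives "tgue".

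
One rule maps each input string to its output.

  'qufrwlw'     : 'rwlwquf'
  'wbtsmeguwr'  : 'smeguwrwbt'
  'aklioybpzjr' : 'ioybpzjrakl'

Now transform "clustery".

What's happening: move the first 3 characters to the end (rotate left by 3).
Doing the same to "clustery": "steryclu".

steryclu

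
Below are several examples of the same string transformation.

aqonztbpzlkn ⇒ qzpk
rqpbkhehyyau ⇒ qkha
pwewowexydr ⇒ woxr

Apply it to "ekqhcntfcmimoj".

kcfij

The transformation: keep one character in every 3, starting at position 2 (positions 2nd, 5th, 8th, ...).
So "ekqhcntfcmimoj" becomes "kcfij".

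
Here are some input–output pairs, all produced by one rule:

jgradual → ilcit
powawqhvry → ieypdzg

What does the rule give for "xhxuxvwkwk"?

Each output is the input with this applied: shift every letter 8 places forward in the alphabet (wrapping around), then delete the first 3 characters.
Starting from "xhxuxvwkwk": after the first operation, "fpfcfdeses"; after the second, "cfdeses".

cfdeses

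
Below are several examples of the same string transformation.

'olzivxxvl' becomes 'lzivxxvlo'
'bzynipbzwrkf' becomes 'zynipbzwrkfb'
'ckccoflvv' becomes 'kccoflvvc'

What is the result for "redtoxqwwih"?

Each output is the input with this applied: move the first character to the end.
For "redtoxqwwih" the result is "edtoxqwwihr".

edtoxqwwihr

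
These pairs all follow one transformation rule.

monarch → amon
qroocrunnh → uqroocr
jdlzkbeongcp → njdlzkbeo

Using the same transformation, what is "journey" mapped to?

rjou

What's happening: delete the last 3 characters, then move the last character to the front.
On "journey" that produces "rjou".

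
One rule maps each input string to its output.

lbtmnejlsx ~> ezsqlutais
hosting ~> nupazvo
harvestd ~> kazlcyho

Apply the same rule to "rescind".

kupjzly

Each output is the input with this applied: reverse the string, then shift every letter 7 places forward in the alphabet (wrapping around).
Working it through for "rescind": intermediate "dnicser", final "kupjzly".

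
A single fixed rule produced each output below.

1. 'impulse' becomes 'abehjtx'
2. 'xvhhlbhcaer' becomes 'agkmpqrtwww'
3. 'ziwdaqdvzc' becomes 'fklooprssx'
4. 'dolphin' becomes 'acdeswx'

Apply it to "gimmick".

What's happening: shift every letter 11 places backward in the alphabet (wrapping around), then sort the characters into alphabetical order.
For "gimmick", step one produces "vxbbxrz"; step two turns that into "bbrvxxz".

bbrvxxz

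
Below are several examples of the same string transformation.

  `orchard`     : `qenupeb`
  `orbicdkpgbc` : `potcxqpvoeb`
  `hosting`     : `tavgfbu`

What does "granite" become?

rgvanet

The rule is to reverse the string, then shift every letter 13 places forward in the alphabet (wrapping around) — i.e. ROT13.
Doing the same to "granite": "rgvanet".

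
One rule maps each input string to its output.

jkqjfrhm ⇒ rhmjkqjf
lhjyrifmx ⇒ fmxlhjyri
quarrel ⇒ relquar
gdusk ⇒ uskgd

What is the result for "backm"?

ckmba

Looking at the pairs, the operation is to move the last 3 characters to the front (rotate right by 3).
On "backm" that produces "ckmba".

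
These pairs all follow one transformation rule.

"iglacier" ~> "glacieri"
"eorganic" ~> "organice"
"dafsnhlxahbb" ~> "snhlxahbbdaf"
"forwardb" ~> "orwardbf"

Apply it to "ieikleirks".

In each case the input is transformed by: move the last 3 characters to the front (rotate right by 3), then swap the front and back halves of the string.
On "ieikleirks" that produces "ikleirksie".

ikleirksie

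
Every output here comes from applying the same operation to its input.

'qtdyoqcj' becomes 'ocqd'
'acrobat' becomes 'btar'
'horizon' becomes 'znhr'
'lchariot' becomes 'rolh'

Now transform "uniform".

omui

Each output is the input with this applied: keep every other character starting from the first (positions 1st, 3rd, 5th, ...), then move the last 2 characters to the front (rotate right by 2).
"uniform" → "uiom" → "omui".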